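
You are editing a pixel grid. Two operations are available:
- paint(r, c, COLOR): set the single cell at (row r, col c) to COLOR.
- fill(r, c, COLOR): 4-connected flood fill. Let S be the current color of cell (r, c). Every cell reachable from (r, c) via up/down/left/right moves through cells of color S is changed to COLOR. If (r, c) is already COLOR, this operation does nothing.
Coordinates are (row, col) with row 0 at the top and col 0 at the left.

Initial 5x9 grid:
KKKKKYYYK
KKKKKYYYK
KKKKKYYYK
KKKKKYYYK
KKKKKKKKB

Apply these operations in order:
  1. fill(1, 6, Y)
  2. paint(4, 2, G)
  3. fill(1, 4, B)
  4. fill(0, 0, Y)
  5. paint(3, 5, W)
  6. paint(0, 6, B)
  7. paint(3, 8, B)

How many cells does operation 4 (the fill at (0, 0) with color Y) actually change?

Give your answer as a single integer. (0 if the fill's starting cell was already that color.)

After op 1 fill(1,6,Y) [0 cells changed]:
KKKKKYYYK
KKKKKYYYK
KKKKKYYYK
KKKKKYYYK
KKKKKKKKB
After op 2 paint(4,2,G):
KKKKKYYYK
KKKKKYYYK
KKKKKYYYK
KKKKKYYYK
KKGKKKKKB
After op 3 fill(1,4,B) [27 cells changed]:
BBBBBYYYK
BBBBBYYYK
BBBBBYYYK
BBBBBYYYK
BBGBBBBBB
After op 4 fill(0,0,Y) [28 cells changed]:
YYYYYYYYK
YYYYYYYYK
YYYYYYYYK
YYYYYYYYK
YYGYYYYYY

Answer: 28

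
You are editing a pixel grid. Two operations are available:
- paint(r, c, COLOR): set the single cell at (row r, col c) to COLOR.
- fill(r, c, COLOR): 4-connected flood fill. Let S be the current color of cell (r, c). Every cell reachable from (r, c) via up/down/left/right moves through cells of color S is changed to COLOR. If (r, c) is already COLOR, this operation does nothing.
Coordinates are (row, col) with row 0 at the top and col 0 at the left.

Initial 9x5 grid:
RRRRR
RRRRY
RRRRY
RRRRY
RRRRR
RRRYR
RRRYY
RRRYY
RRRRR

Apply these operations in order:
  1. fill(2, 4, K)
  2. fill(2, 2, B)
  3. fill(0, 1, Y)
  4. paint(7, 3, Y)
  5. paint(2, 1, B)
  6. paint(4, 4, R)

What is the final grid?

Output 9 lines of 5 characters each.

Answer: YYYYY
YYYYK
YBYYK
YYYYK
YYYYR
YYYYY
YYYYY
YYYYY
YYYYY

Derivation:
After op 1 fill(2,4,K) [3 cells changed]:
RRRRR
RRRRK
RRRRK
RRRRK
RRRRR
RRRYR
RRRYY
RRRYY
RRRRR
After op 2 fill(2,2,B) [37 cells changed]:
BBBBB
BBBBK
BBBBK
BBBBK
BBBBB
BBBYB
BBBYY
BBBYY
BBBBB
After op 3 fill(0,1,Y) [37 cells changed]:
YYYYY
YYYYK
YYYYK
YYYYK
YYYYY
YYYYY
YYYYY
YYYYY
YYYYY
After op 4 paint(7,3,Y):
YYYYY
YYYYK
YYYYK
YYYYK
YYYYY
YYYYY
YYYYY
YYYYY
YYYYY
After op 5 paint(2,1,B):
YYYYY
YYYYK
YBYYK
YYYYK
YYYYY
YYYYY
YYYYY
YYYYY
YYYYY
After op 6 paint(4,4,R):
YYYYY
YYYYK
YBYYK
YYYYK
YYYYR
YYYYY
YYYYY
YYYYY
YYYYY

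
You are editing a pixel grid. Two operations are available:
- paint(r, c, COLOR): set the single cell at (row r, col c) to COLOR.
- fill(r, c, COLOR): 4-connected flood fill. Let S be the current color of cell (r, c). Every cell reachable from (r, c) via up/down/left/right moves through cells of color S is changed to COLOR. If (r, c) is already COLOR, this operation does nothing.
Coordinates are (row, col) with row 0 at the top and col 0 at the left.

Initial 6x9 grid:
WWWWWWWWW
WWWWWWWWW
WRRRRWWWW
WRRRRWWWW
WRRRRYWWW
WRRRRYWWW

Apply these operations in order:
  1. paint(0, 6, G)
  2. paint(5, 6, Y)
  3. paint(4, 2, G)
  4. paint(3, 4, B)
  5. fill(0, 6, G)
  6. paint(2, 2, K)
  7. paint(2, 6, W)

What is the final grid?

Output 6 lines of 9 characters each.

Answer: WWWWWWGWW
WWWWWWWWW
WRKRRWWWW
WRRRBWWWW
WRGRRYWWW
WRRRRYYWW

Derivation:
After op 1 paint(0,6,G):
WWWWWWGWW
WWWWWWWWW
WRRRRWWWW
WRRRRWWWW
WRRRRYWWW
WRRRRYWWW
After op 2 paint(5,6,Y):
WWWWWWGWW
WWWWWWWWW
WRRRRWWWW
WRRRRWWWW
WRRRRYWWW
WRRRRYYWW
After op 3 paint(4,2,G):
WWWWWWGWW
WWWWWWWWW
WRRRRWWWW
WRRRRWWWW
WRGRRYWWW
WRRRRYYWW
After op 4 paint(3,4,B):
WWWWWWGWW
WWWWWWWWW
WRRRRWWWW
WRRRBWWWW
WRGRRYWWW
WRRRRYYWW
After op 5 fill(0,6,G) [0 cells changed]:
WWWWWWGWW
WWWWWWWWW
WRRRRWWWW
WRRRBWWWW
WRGRRYWWW
WRRRRYYWW
After op 6 paint(2,2,K):
WWWWWWGWW
WWWWWWWWW
WRKRRWWWW
WRRRBWWWW
WRGRRYWWW
WRRRRYYWW
After op 7 paint(2,6,W):
WWWWWWGWW
WWWWWWWWW
WRKRRWWWW
WRRRBWWWW
WRGRRYWWW
WRRRRYYWW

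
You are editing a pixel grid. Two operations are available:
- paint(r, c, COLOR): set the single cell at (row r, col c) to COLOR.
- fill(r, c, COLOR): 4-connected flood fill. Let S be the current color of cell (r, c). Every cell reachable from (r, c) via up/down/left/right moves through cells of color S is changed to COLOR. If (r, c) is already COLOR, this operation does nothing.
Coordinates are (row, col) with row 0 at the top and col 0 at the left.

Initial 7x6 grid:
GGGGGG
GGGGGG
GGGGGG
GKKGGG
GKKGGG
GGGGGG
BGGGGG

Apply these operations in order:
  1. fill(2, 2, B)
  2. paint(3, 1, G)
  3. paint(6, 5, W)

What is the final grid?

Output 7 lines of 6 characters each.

After op 1 fill(2,2,B) [37 cells changed]:
BBBBBB
BBBBBB
BBBBBB
BKKBBB
BKKBBB
BBBBBB
BBBBBB
After op 2 paint(3,1,G):
BBBBBB
BBBBBB
BBBBBB
BGKBBB
BKKBBB
BBBBBB
BBBBBB
After op 3 paint(6,5,W):
BBBBBB
BBBBBB
BBBBBB
BGKBBB
BKKBBB
BBBBBB
BBBBBW

Answer: BBBBBB
BBBBBB
BBBBBB
BGKBBB
BKKBBB
BBBBBB
BBBBBW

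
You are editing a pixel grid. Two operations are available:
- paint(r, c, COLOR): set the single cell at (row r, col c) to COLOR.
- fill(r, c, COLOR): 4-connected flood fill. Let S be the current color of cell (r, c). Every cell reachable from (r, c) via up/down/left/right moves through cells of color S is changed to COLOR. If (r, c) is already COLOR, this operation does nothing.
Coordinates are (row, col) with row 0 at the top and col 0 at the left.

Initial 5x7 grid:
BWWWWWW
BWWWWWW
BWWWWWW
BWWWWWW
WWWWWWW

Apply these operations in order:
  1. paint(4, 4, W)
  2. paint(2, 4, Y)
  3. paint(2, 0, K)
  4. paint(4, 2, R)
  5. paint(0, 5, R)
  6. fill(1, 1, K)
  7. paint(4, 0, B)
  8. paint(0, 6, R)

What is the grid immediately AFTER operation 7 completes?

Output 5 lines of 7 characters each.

Answer: BKKKKRK
BKKKKKK
KKKKYKK
BKKKKKK
BKRKKKK

Derivation:
After op 1 paint(4,4,W):
BWWWWWW
BWWWWWW
BWWWWWW
BWWWWWW
WWWWWWW
After op 2 paint(2,4,Y):
BWWWWWW
BWWWWWW
BWWWYWW
BWWWWWW
WWWWWWW
After op 3 paint(2,0,K):
BWWWWWW
BWWWWWW
KWWWYWW
BWWWWWW
WWWWWWW
After op 4 paint(4,2,R):
BWWWWWW
BWWWWWW
KWWWYWW
BWWWWWW
WWRWWWW
After op 5 paint(0,5,R):
BWWWWRW
BWWWWWW
KWWWYWW
BWWWWWW
WWRWWWW
After op 6 fill(1,1,K) [28 cells changed]:
BKKKKRK
BKKKKKK
KKKKYKK
BKKKKKK
KKRKKKK
After op 7 paint(4,0,B):
BKKKKRK
BKKKKKK
KKKKYKK
BKKKKKK
BKRKKKK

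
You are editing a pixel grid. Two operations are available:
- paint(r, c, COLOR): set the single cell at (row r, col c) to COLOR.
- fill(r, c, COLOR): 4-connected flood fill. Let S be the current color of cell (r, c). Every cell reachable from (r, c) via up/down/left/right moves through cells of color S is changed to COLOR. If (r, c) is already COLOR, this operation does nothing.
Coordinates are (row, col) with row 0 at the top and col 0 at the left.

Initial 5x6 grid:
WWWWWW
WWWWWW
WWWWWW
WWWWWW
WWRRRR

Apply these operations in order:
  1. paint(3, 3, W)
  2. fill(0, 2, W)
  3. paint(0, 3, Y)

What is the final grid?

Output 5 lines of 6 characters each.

After op 1 paint(3,3,W):
WWWWWW
WWWWWW
WWWWWW
WWWWWW
WWRRRR
After op 2 fill(0,2,W) [0 cells changed]:
WWWWWW
WWWWWW
WWWWWW
WWWWWW
WWRRRR
After op 3 paint(0,3,Y):
WWWYWW
WWWWWW
WWWWWW
WWWWWW
WWRRRR

Answer: WWWYWW
WWWWWW
WWWWWW
WWWWWW
WWRRRR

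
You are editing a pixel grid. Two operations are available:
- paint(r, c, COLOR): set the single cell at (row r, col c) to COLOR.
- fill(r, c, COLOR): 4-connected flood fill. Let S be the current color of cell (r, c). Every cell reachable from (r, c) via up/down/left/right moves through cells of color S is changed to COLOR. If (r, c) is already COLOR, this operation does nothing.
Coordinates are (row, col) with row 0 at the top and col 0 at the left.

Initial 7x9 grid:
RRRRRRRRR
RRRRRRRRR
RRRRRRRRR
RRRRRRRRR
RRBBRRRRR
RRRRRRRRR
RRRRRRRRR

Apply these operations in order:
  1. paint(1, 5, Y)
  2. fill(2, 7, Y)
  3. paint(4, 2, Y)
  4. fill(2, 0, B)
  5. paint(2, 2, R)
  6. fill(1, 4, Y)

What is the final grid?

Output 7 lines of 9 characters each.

Answer: YYYYYYYYY
YYYYYYYYY
YYRYYYYYY
YYYYYYYYY
YYYYYYYYY
YYYYYYYYY
YYYYYYYYY

Derivation:
After op 1 paint(1,5,Y):
RRRRRRRRR
RRRRRYRRR
RRRRRRRRR
RRRRRRRRR
RRBBRRRRR
RRRRRRRRR
RRRRRRRRR
After op 2 fill(2,7,Y) [60 cells changed]:
YYYYYYYYY
YYYYYYYYY
YYYYYYYYY
YYYYYYYYY
YYBBYYYYY
YYYYYYYYY
YYYYYYYYY
After op 3 paint(4,2,Y):
YYYYYYYYY
YYYYYYYYY
YYYYYYYYY
YYYYYYYYY
YYYBYYYYY
YYYYYYYYY
YYYYYYYYY
After op 4 fill(2,0,B) [62 cells changed]:
BBBBBBBBB
BBBBBBBBB
BBBBBBBBB
BBBBBBBBB
BBBBBBBBB
BBBBBBBBB
BBBBBBBBB
After op 5 paint(2,2,R):
BBBBBBBBB
BBBBBBBBB
BBRBBBBBB
BBBBBBBBB
BBBBBBBBB
BBBBBBBBB
BBBBBBBBB
After op 6 fill(1,4,Y) [62 cells changed]:
YYYYYYYYY
YYYYYYYYY
YYRYYYYYY
YYYYYYYYY
YYYYYYYYY
YYYYYYYYY
YYYYYYYYY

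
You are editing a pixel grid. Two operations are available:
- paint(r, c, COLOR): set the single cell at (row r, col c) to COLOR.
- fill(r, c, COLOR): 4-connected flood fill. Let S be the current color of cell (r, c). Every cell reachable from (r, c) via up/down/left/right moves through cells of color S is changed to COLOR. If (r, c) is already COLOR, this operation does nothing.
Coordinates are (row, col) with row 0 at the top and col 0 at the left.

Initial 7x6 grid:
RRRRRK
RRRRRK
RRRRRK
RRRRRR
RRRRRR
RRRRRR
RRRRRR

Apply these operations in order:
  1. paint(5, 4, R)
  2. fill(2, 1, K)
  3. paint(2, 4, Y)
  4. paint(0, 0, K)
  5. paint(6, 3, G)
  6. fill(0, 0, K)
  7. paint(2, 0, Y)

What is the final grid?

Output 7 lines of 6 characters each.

After op 1 paint(5,4,R):
RRRRRK
RRRRRK
RRRRRK
RRRRRR
RRRRRR
RRRRRR
RRRRRR
After op 2 fill(2,1,K) [39 cells changed]:
KKKKKK
KKKKKK
KKKKKK
KKKKKK
KKKKKK
KKKKKK
KKKKKK
After op 3 paint(2,4,Y):
KKKKKK
KKKKKK
KKKKYK
KKKKKK
KKKKKK
KKKKKK
KKKKKK
After op 4 paint(0,0,K):
KKKKKK
KKKKKK
KKKKYK
KKKKKK
KKKKKK
KKKKKK
KKKKKK
After op 5 paint(6,3,G):
KKKKKK
KKKKKK
KKKKYK
KKKKKK
KKKKKK
KKKKKK
KKKGKK
After op 6 fill(0,0,K) [0 cells changed]:
KKKKKK
KKKKKK
KKKKYK
KKKKKK
KKKKKK
KKKKKK
KKKGKK
After op 7 paint(2,0,Y):
KKKKKK
KKKKKK
YKKKYK
KKKKKK
KKKKKK
KKKKKK
KKKGKK

Answer: KKKKKK
KKKKKK
YKKKYK
KKKKKK
KKKKKK
KKKKKK
KKKGKK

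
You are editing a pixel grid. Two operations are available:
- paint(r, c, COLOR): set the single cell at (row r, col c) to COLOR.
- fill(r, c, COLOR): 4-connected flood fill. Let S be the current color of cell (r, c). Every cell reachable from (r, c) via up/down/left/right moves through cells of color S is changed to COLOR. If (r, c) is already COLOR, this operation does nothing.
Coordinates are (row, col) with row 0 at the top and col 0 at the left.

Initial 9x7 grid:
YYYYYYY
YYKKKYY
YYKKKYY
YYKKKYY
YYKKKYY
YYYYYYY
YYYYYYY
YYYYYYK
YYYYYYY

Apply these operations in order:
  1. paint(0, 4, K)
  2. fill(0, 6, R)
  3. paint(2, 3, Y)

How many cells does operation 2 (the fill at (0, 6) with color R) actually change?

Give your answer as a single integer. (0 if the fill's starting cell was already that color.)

After op 1 paint(0,4,K):
YYYYKYY
YYKKKYY
YYKKKYY
YYKKKYY
YYKKKYY
YYYYYYY
YYYYYYY
YYYYYYK
YYYYYYY
After op 2 fill(0,6,R) [49 cells changed]:
RRRRKRR
RRKKKRR
RRKKKRR
RRKKKRR
RRKKKRR
RRRRRRR
RRRRRRR
RRRRRRK
RRRRRRR

Answer: 49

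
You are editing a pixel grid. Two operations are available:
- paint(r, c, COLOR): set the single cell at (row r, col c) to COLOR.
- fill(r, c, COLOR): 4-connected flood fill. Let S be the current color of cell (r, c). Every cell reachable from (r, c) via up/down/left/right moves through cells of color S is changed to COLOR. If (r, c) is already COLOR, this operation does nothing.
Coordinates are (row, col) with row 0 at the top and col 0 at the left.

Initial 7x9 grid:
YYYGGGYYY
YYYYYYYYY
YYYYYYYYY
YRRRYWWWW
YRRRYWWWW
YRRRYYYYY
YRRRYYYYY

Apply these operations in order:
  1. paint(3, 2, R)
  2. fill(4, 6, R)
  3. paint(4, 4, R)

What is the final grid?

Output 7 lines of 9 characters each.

Answer: YYYGGGYYY
YYYYYYYYY
YYYYYYYYY
YRRRYRRRR
YRRRRRRRR
YRRRYYYYY
YRRRYYYYY

Derivation:
After op 1 paint(3,2,R):
YYYGGGYYY
YYYYYYYYY
YYYYYYYYY
YRRRYWWWW
YRRRYWWWW
YRRRYYYYY
YRRRYYYYY
After op 2 fill(4,6,R) [8 cells changed]:
YYYGGGYYY
YYYYYYYYY
YYYYYYYYY
YRRRYRRRR
YRRRYRRRR
YRRRYYYYY
YRRRYYYYY
After op 3 paint(4,4,R):
YYYGGGYYY
YYYYYYYYY
YYYYYYYYY
YRRRYRRRR
YRRRRRRRR
YRRRYYYYY
YRRRYYYYY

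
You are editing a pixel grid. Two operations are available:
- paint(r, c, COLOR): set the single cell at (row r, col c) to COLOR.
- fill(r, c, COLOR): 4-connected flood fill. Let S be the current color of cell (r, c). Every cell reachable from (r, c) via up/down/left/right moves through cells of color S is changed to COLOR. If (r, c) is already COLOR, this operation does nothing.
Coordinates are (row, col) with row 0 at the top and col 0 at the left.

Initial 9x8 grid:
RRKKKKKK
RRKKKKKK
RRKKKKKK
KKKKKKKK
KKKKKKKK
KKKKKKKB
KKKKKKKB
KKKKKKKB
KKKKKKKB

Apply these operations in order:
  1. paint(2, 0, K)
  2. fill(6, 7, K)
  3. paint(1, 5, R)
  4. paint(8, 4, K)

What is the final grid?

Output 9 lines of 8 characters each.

After op 1 paint(2,0,K):
RRKKKKKK
RRKKKKKK
KRKKKKKK
KKKKKKKK
KKKKKKKK
KKKKKKKB
KKKKKKKB
KKKKKKKB
KKKKKKKB
After op 2 fill(6,7,K) [4 cells changed]:
RRKKKKKK
RRKKKKKK
KRKKKKKK
KKKKKKKK
KKKKKKKK
KKKKKKKK
KKKKKKKK
KKKKKKKK
KKKKKKKK
After op 3 paint(1,5,R):
RRKKKKKK
RRKKKRKK
KRKKKKKK
KKKKKKKK
KKKKKKKK
KKKKKKKK
KKKKKKKK
KKKKKKKK
KKKKKKKK
After op 4 paint(8,4,K):
RRKKKKKK
RRKKKRKK
KRKKKKKK
KKKKKKKK
KKKKKKKK
KKKKKKKK
KKKKKKKK
KKKKKKKK
KKKKKKKK

Answer: RRKKKKKK
RRKKKRKK
KRKKKKKK
KKKKKKKK
KKKKKKKK
KKKKKKKK
KKKKKKKK
KKKKKKKK
KKKKKKKK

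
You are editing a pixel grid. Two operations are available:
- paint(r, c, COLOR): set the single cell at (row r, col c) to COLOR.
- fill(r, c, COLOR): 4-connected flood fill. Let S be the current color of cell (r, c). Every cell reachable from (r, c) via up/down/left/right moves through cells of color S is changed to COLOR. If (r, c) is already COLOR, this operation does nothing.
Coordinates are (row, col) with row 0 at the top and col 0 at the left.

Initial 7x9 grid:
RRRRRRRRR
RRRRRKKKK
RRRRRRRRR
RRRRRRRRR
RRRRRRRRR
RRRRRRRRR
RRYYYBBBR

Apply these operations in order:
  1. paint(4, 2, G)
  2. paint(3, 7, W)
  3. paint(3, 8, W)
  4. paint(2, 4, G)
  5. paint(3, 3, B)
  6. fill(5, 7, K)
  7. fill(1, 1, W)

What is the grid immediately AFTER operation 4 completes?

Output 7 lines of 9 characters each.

After op 1 paint(4,2,G):
RRRRRRRRR
RRRRRKKKK
RRRRRRRRR
RRRRRRRRR
RRGRRRRRR
RRRRRRRRR
RRYYYBBBR
After op 2 paint(3,7,W):
RRRRRRRRR
RRRRRKKKK
RRRRRRRRR
RRRRRRRWR
RRGRRRRRR
RRRRRRRRR
RRYYYBBBR
After op 3 paint(3,8,W):
RRRRRRRRR
RRRRRKKKK
RRRRRRRRR
RRRRRRRWW
RRGRRRRRR
RRRRRRRRR
RRYYYBBBR
After op 4 paint(2,4,G):
RRRRRRRRR
RRRRRKKKK
RRRRGRRRR
RRRRRRRWW
RRGRRRRRR
RRRRRRRRR
RRYYYBBBR

Answer: RRRRRRRRR
RRRRRKKKK
RRRRGRRRR
RRRRRRRWW
RRGRRRRRR
RRRRRRRRR
RRYYYBBBR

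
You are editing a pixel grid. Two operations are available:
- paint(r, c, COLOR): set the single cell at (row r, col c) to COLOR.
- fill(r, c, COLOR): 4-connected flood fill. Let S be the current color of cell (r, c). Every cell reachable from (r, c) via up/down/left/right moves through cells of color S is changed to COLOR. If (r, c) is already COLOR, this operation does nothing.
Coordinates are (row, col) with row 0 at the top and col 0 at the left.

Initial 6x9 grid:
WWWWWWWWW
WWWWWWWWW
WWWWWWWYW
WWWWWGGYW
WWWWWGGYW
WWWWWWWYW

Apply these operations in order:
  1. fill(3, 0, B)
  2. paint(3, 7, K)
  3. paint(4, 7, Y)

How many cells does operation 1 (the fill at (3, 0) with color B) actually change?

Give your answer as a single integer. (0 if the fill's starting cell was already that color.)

Answer: 46

Derivation:
After op 1 fill(3,0,B) [46 cells changed]:
BBBBBBBBB
BBBBBBBBB
BBBBBBBYB
BBBBBGGYB
BBBBBGGYB
BBBBBBBYB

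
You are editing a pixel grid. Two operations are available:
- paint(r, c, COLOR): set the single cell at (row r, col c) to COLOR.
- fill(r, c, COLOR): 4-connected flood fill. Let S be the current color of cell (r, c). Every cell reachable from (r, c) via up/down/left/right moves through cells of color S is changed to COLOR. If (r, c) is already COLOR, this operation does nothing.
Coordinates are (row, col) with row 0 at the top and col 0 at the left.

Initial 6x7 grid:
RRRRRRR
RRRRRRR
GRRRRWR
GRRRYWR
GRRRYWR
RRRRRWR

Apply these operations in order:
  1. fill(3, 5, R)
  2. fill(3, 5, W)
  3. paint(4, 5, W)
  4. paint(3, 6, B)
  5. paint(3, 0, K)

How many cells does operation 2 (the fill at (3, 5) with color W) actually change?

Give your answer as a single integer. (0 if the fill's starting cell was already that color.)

Answer: 37

Derivation:
After op 1 fill(3,5,R) [4 cells changed]:
RRRRRRR
RRRRRRR
GRRRRRR
GRRRYRR
GRRRYRR
RRRRRRR
After op 2 fill(3,5,W) [37 cells changed]:
WWWWWWW
WWWWWWW
GWWWWWW
GWWWYWW
GWWWYWW
WWWWWWW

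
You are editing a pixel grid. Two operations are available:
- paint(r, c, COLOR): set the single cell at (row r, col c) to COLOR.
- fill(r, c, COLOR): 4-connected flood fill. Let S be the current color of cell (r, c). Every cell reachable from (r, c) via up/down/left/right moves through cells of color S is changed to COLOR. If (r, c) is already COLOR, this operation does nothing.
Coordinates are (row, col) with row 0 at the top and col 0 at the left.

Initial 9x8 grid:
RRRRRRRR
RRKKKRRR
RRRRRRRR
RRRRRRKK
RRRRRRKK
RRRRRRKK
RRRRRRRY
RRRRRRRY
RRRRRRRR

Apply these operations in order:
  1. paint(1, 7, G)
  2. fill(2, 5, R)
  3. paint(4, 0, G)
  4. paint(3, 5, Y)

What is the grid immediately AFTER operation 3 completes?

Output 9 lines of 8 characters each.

Answer: RRRRRRRR
RRKKKRRG
RRRRRRRR
RRRRRRKK
GRRRRRKK
RRRRRRKK
RRRRRRRY
RRRRRRRY
RRRRRRRR

Derivation:
After op 1 paint(1,7,G):
RRRRRRRR
RRKKKRRG
RRRRRRRR
RRRRRRKK
RRRRRRKK
RRRRRRKK
RRRRRRRY
RRRRRRRY
RRRRRRRR
After op 2 fill(2,5,R) [0 cells changed]:
RRRRRRRR
RRKKKRRG
RRRRRRRR
RRRRRRKK
RRRRRRKK
RRRRRRKK
RRRRRRRY
RRRRRRRY
RRRRRRRR
After op 3 paint(4,0,G):
RRRRRRRR
RRKKKRRG
RRRRRRRR
RRRRRRKK
GRRRRRKK
RRRRRRKK
RRRRRRRY
RRRRRRRY
RRRRRRRR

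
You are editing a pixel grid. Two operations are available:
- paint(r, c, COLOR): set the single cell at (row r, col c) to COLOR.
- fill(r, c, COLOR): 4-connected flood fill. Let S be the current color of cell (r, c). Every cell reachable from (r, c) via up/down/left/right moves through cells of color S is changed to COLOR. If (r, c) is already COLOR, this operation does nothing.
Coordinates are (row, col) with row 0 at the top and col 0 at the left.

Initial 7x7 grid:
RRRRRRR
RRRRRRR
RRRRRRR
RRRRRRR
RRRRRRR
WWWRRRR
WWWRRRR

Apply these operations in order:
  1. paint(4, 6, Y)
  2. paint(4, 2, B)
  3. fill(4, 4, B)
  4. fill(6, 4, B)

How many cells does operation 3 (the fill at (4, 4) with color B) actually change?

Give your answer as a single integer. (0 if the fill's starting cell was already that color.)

Answer: 41

Derivation:
After op 1 paint(4,6,Y):
RRRRRRR
RRRRRRR
RRRRRRR
RRRRRRR
RRRRRRY
WWWRRRR
WWWRRRR
After op 2 paint(4,2,B):
RRRRRRR
RRRRRRR
RRRRRRR
RRRRRRR
RRBRRRY
WWWRRRR
WWWRRRR
After op 3 fill(4,4,B) [41 cells changed]:
BBBBBBB
BBBBBBB
BBBBBBB
BBBBBBB
BBBBBBY
WWWBBBB
WWWBBBB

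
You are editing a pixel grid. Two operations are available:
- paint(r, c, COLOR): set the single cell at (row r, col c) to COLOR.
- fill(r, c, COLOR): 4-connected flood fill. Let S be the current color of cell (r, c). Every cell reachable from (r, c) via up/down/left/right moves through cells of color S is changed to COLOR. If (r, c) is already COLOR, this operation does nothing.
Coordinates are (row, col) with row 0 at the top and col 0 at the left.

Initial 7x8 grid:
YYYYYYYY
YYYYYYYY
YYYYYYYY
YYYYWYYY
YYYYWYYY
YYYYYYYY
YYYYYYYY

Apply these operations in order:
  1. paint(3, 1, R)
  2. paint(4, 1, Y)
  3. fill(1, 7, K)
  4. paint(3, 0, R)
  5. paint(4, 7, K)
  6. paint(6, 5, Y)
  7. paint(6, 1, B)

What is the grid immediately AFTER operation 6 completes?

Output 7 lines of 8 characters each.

After op 1 paint(3,1,R):
YYYYYYYY
YYYYYYYY
YYYYYYYY
YRYYWYYY
YYYYWYYY
YYYYYYYY
YYYYYYYY
After op 2 paint(4,1,Y):
YYYYYYYY
YYYYYYYY
YYYYYYYY
YRYYWYYY
YYYYWYYY
YYYYYYYY
YYYYYYYY
After op 3 fill(1,7,K) [53 cells changed]:
KKKKKKKK
KKKKKKKK
KKKKKKKK
KRKKWKKK
KKKKWKKK
KKKKKKKK
KKKKKKKK
After op 4 paint(3,0,R):
KKKKKKKK
KKKKKKKK
KKKKKKKK
RRKKWKKK
KKKKWKKK
KKKKKKKK
KKKKKKKK
After op 5 paint(4,7,K):
KKKKKKKK
KKKKKKKK
KKKKKKKK
RRKKWKKK
KKKKWKKK
KKKKKKKK
KKKKKKKK
After op 6 paint(6,5,Y):
KKKKKKKK
KKKKKKKK
KKKKKKKK
RRKKWKKK
KKKKWKKK
KKKKKKKK
KKKKKYKK

Answer: KKKKKKKK
KKKKKKKK
KKKKKKKK
RRKKWKKK
KKKKWKKK
KKKKKKKK
KKKKKYKK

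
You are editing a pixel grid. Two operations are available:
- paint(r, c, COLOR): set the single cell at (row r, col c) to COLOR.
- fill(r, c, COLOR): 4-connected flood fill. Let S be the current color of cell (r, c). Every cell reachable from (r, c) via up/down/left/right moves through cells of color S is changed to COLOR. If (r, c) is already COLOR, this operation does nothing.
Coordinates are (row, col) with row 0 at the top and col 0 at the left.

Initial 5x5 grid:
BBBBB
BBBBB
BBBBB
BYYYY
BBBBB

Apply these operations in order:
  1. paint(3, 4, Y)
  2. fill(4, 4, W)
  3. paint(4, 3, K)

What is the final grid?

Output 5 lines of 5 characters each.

Answer: WWWWW
WWWWW
WWWWW
WYYYY
WWWKW

Derivation:
After op 1 paint(3,4,Y):
BBBBB
BBBBB
BBBBB
BYYYY
BBBBB
After op 2 fill(4,4,W) [21 cells changed]:
WWWWW
WWWWW
WWWWW
WYYYY
WWWWW
After op 3 paint(4,3,K):
WWWWW
WWWWW
WWWWW
WYYYY
WWWKW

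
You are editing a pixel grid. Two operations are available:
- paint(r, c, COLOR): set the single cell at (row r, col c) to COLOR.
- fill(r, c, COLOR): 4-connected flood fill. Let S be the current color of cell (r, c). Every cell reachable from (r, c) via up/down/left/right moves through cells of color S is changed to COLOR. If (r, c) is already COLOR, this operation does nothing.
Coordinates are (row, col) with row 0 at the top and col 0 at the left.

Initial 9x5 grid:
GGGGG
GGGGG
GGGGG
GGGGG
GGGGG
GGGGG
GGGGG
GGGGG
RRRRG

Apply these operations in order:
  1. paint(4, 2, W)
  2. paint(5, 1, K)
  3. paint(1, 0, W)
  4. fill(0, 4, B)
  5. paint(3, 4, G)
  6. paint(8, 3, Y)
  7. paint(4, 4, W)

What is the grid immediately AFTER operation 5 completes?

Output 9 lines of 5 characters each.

Answer: BBBBB
WBBBB
BBBBB
BBBBG
BBWBB
BKBBB
BBBBB
BBBBB
RRRRB

Derivation:
After op 1 paint(4,2,W):
GGGGG
GGGGG
GGGGG
GGGGG
GGWGG
GGGGG
GGGGG
GGGGG
RRRRG
After op 2 paint(5,1,K):
GGGGG
GGGGG
GGGGG
GGGGG
GGWGG
GKGGG
GGGGG
GGGGG
RRRRG
After op 3 paint(1,0,W):
GGGGG
WGGGG
GGGGG
GGGGG
GGWGG
GKGGG
GGGGG
GGGGG
RRRRG
After op 4 fill(0,4,B) [38 cells changed]:
BBBBB
WBBBB
BBBBB
BBBBB
BBWBB
BKBBB
BBBBB
BBBBB
RRRRB
After op 5 paint(3,4,G):
BBBBB
WBBBB
BBBBB
BBBBG
BBWBB
BKBBB
BBBBB
BBBBB
RRRRB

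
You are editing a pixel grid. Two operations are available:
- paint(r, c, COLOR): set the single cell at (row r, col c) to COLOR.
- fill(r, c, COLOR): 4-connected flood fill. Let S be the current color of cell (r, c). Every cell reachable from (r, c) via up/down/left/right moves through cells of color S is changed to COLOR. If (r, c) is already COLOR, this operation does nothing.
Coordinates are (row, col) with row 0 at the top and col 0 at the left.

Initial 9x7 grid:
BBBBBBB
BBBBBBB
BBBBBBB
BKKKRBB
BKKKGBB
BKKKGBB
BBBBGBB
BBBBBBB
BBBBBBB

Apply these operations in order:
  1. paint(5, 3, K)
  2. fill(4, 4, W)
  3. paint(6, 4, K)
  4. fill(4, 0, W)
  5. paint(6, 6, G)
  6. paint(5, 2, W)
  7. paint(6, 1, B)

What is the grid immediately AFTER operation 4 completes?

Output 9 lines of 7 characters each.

Answer: WWWWWWW
WWWWWWW
WWWWWWW
WKKKRWW
WKKKWWW
WKKKWWW
WWWWKWW
WWWWWWW
WWWWWWW

Derivation:
After op 1 paint(5,3,K):
BBBBBBB
BBBBBBB
BBBBBBB
BKKKRBB
BKKKGBB
BKKKGBB
BBBBGBB
BBBBBBB
BBBBBBB
After op 2 fill(4,4,W) [3 cells changed]:
BBBBBBB
BBBBBBB
BBBBBBB
BKKKRBB
BKKKWBB
BKKKWBB
BBBBWBB
BBBBBBB
BBBBBBB
After op 3 paint(6,4,K):
BBBBBBB
BBBBBBB
BBBBBBB
BKKKRBB
BKKKWBB
BKKKWBB
BBBBKBB
BBBBBBB
BBBBBBB
After op 4 fill(4,0,W) [50 cells changed]:
WWWWWWW
WWWWWWW
WWWWWWW
WKKKRWW
WKKKWWW
WKKKWWW
WWWWKWW
WWWWWWW
WWWWWWW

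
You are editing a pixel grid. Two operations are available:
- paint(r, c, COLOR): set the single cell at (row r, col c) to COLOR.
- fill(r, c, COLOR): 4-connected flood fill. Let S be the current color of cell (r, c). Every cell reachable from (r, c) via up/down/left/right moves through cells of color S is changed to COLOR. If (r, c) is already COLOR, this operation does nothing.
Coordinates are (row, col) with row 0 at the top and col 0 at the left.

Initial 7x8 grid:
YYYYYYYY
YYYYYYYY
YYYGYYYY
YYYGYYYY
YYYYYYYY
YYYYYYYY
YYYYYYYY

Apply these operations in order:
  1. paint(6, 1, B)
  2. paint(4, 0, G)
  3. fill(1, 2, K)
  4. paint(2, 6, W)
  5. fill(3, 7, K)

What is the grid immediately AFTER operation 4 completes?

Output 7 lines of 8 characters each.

After op 1 paint(6,1,B):
YYYYYYYY
YYYYYYYY
YYYGYYYY
YYYGYYYY
YYYYYYYY
YYYYYYYY
YBYYYYYY
After op 2 paint(4,0,G):
YYYYYYYY
YYYYYYYY
YYYGYYYY
YYYGYYYY
GYYYYYYY
YYYYYYYY
YBYYYYYY
After op 3 fill(1,2,K) [52 cells changed]:
KKKKKKKK
KKKKKKKK
KKKGKKKK
KKKGKKKK
GKKKKKKK
KKKKKKKK
KBKKKKKK
After op 4 paint(2,6,W):
KKKKKKKK
KKKKKKKK
KKKGKKWK
KKKGKKKK
GKKKKKKK
KKKKKKKK
KBKKKKKK

Answer: KKKKKKKK
KKKKKKKK
KKKGKKWK
KKKGKKKK
GKKKKKKK
KKKKKKKK
KBKKKKKK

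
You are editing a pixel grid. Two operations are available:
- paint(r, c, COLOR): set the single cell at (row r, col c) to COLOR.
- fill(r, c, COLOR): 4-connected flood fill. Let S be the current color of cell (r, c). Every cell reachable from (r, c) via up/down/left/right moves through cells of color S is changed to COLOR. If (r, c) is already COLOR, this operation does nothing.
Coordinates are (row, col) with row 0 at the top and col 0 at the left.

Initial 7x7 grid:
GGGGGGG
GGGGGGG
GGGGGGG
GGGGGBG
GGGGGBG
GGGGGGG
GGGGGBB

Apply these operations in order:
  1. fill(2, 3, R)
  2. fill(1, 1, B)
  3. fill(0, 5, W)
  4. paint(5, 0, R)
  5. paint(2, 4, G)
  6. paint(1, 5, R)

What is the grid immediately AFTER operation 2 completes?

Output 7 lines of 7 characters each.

Answer: BBBBBBB
BBBBBBB
BBBBBBB
BBBBBBB
BBBBBBB
BBBBBBB
BBBBBBB

Derivation:
After op 1 fill(2,3,R) [45 cells changed]:
RRRRRRR
RRRRRRR
RRRRRRR
RRRRRBR
RRRRRBR
RRRRRRR
RRRRRBB
After op 2 fill(1,1,B) [45 cells changed]:
BBBBBBB
BBBBBBB
BBBBBBB
BBBBBBB
BBBBBBB
BBBBBBB
BBBBBBB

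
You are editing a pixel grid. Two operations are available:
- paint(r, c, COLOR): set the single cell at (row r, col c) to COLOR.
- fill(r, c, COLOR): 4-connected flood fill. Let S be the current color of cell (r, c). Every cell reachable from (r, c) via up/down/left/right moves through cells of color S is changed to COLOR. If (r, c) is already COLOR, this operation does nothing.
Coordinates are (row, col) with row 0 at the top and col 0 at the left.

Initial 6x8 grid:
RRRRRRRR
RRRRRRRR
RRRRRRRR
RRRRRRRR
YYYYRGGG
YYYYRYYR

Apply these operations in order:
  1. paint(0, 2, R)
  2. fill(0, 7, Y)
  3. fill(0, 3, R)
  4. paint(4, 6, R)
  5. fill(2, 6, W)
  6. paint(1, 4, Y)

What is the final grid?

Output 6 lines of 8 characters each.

Answer: WWWWWWWW
WWWWYWWW
WWWWWWWW
WWWWWWWW
WWWWWGWG
WWWWWWWW

Derivation:
After op 1 paint(0,2,R):
RRRRRRRR
RRRRRRRR
RRRRRRRR
RRRRRRRR
YYYYRGGG
YYYYRYYR
After op 2 fill(0,7,Y) [34 cells changed]:
YYYYYYYY
YYYYYYYY
YYYYYYYY
YYYYYYYY
YYYYYGGG
YYYYYYYR
After op 3 fill(0,3,R) [44 cells changed]:
RRRRRRRR
RRRRRRRR
RRRRRRRR
RRRRRRRR
RRRRRGGG
RRRRRRRR
After op 4 paint(4,6,R):
RRRRRRRR
RRRRRRRR
RRRRRRRR
RRRRRRRR
RRRRRGRG
RRRRRRRR
After op 5 fill(2,6,W) [46 cells changed]:
WWWWWWWW
WWWWWWWW
WWWWWWWW
WWWWWWWW
WWWWWGWG
WWWWWWWW
After op 6 paint(1,4,Y):
WWWWWWWW
WWWWYWWW
WWWWWWWW
WWWWWWWW
WWWWWGWG
WWWWWWWW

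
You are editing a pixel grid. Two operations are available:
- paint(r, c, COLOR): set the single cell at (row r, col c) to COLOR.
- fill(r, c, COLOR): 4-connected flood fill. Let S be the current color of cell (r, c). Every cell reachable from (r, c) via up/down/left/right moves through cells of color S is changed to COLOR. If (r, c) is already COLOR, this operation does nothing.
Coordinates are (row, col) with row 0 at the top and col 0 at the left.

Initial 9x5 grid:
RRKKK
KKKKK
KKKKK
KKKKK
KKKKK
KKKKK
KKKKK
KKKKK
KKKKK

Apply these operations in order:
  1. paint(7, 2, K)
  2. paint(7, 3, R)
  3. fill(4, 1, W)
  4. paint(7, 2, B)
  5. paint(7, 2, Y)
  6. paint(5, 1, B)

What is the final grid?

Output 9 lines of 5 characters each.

After op 1 paint(7,2,K):
RRKKK
KKKKK
KKKKK
KKKKK
KKKKK
KKKKK
KKKKK
KKKKK
KKKKK
After op 2 paint(7,3,R):
RRKKK
KKKKK
KKKKK
KKKKK
KKKKK
KKKKK
KKKKK
KKKRK
KKKKK
After op 3 fill(4,1,W) [42 cells changed]:
RRWWW
WWWWW
WWWWW
WWWWW
WWWWW
WWWWW
WWWWW
WWWRW
WWWWW
After op 4 paint(7,2,B):
RRWWW
WWWWW
WWWWW
WWWWW
WWWWW
WWWWW
WWWWW
WWBRW
WWWWW
After op 5 paint(7,2,Y):
RRWWW
WWWWW
WWWWW
WWWWW
WWWWW
WWWWW
WWWWW
WWYRW
WWWWW
After op 6 paint(5,1,B):
RRWWW
WWWWW
WWWWW
WWWWW
WWWWW
WBWWW
WWWWW
WWYRW
WWWWW

Answer: RRWWW
WWWWW
WWWWW
WWWWW
WWWWW
WBWWW
WWWWW
WWYRW
WWWWW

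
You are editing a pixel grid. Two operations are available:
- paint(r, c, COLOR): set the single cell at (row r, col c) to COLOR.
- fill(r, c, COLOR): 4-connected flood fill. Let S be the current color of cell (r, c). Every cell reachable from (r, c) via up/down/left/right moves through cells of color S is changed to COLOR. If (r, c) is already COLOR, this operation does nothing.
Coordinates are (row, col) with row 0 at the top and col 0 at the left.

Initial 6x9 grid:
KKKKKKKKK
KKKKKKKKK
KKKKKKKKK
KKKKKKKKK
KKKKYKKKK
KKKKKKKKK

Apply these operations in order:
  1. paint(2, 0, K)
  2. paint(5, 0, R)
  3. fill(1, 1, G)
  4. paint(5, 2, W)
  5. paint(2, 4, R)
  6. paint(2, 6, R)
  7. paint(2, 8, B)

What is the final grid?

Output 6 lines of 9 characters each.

After op 1 paint(2,0,K):
KKKKKKKKK
KKKKKKKKK
KKKKKKKKK
KKKKKKKKK
KKKKYKKKK
KKKKKKKKK
After op 2 paint(5,0,R):
KKKKKKKKK
KKKKKKKKK
KKKKKKKKK
KKKKKKKKK
KKKKYKKKK
RKKKKKKKK
After op 3 fill(1,1,G) [52 cells changed]:
GGGGGGGGG
GGGGGGGGG
GGGGGGGGG
GGGGGGGGG
GGGGYGGGG
RGGGGGGGG
After op 4 paint(5,2,W):
GGGGGGGGG
GGGGGGGGG
GGGGGGGGG
GGGGGGGGG
GGGGYGGGG
RGWGGGGGG
After op 5 paint(2,4,R):
GGGGGGGGG
GGGGGGGGG
GGGGRGGGG
GGGGGGGGG
GGGGYGGGG
RGWGGGGGG
After op 6 paint(2,6,R):
GGGGGGGGG
GGGGGGGGG
GGGGRGRGG
GGGGGGGGG
GGGGYGGGG
RGWGGGGGG
After op 7 paint(2,8,B):
GGGGGGGGG
GGGGGGGGG
GGGGRGRGB
GGGGGGGGG
GGGGYGGGG
RGWGGGGGG

Answer: GGGGGGGGG
GGGGGGGGG
GGGGRGRGB
GGGGGGGGG
GGGGYGGGG
RGWGGGGGG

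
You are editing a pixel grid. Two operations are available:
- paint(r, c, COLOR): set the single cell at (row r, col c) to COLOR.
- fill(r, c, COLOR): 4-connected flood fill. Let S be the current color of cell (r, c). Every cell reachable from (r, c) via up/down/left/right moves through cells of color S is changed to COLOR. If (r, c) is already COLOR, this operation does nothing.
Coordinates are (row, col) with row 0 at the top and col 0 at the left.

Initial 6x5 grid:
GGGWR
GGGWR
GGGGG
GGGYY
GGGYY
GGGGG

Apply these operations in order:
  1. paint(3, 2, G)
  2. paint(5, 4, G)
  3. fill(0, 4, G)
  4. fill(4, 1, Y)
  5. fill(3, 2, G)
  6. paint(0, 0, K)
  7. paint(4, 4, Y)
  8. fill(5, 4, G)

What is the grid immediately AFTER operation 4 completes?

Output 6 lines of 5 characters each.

Answer: YYYWY
YYYWY
YYYYY
YYYYY
YYYYY
YYYYY

Derivation:
After op 1 paint(3,2,G):
GGGWR
GGGWR
GGGGG
GGGYY
GGGYY
GGGGG
After op 2 paint(5,4,G):
GGGWR
GGGWR
GGGGG
GGGYY
GGGYY
GGGGG
After op 3 fill(0,4,G) [2 cells changed]:
GGGWG
GGGWG
GGGGG
GGGYY
GGGYY
GGGGG
After op 4 fill(4,1,Y) [24 cells changed]:
YYYWY
YYYWY
YYYYY
YYYYY
YYYYY
YYYYY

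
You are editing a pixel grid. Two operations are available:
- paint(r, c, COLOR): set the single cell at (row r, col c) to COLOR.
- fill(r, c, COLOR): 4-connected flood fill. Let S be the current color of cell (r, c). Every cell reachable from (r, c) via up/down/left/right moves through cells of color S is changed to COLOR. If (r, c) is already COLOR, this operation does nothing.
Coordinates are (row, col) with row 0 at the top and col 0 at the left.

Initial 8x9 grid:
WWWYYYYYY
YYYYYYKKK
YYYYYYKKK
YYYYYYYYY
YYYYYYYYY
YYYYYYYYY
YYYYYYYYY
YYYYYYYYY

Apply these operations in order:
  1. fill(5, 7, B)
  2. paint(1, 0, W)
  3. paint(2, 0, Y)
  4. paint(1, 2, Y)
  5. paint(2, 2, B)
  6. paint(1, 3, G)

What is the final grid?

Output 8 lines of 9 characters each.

Answer: WWWBBBBBB
WBYGBBKKK
YBBBBBKKK
BBBBBBBBB
BBBBBBBBB
BBBBBBBBB
BBBBBBBBB
BBBBBBBBB

Derivation:
After op 1 fill(5,7,B) [63 cells changed]:
WWWBBBBBB
BBBBBBKKK
BBBBBBKKK
BBBBBBBBB
BBBBBBBBB
BBBBBBBBB
BBBBBBBBB
BBBBBBBBB
After op 2 paint(1,0,W):
WWWBBBBBB
WBBBBBKKK
BBBBBBKKK
BBBBBBBBB
BBBBBBBBB
BBBBBBBBB
BBBBBBBBB
BBBBBBBBB
After op 3 paint(2,0,Y):
WWWBBBBBB
WBBBBBKKK
YBBBBBKKK
BBBBBBBBB
BBBBBBBBB
BBBBBBBBB
BBBBBBBBB
BBBBBBBBB
After op 4 paint(1,2,Y):
WWWBBBBBB
WBYBBBKKK
YBBBBBKKK
BBBBBBBBB
BBBBBBBBB
BBBBBBBBB
BBBBBBBBB
BBBBBBBBB
After op 5 paint(2,2,B):
WWWBBBBBB
WBYBBBKKK
YBBBBBKKK
BBBBBBBBB
BBBBBBBBB
BBBBBBBBB
BBBBBBBBB
BBBBBBBBB
After op 6 paint(1,3,G):
WWWBBBBBB
WBYGBBKKK
YBBBBBKKK
BBBBBBBBB
BBBBBBBBB
BBBBBBBBB
BBBBBBBBB
BBBBBBBBB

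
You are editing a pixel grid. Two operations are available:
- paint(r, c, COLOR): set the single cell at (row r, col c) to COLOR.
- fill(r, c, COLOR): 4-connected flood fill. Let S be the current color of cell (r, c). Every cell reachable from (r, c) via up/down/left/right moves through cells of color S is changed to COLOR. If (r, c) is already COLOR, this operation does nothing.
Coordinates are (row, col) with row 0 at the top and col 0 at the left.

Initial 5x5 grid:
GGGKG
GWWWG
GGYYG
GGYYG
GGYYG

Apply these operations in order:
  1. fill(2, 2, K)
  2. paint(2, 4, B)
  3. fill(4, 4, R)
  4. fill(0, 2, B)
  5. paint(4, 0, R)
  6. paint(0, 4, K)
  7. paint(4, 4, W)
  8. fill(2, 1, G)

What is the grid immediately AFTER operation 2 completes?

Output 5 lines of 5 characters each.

After op 1 fill(2,2,K) [6 cells changed]:
GGGKG
GWWWG
GGKKG
GGKKG
GGKKG
After op 2 paint(2,4,B):
GGGKG
GWWWG
GGKKB
GGKKG
GGKKG

Answer: GGGKG
GWWWG
GGKKB
GGKKG
GGKKG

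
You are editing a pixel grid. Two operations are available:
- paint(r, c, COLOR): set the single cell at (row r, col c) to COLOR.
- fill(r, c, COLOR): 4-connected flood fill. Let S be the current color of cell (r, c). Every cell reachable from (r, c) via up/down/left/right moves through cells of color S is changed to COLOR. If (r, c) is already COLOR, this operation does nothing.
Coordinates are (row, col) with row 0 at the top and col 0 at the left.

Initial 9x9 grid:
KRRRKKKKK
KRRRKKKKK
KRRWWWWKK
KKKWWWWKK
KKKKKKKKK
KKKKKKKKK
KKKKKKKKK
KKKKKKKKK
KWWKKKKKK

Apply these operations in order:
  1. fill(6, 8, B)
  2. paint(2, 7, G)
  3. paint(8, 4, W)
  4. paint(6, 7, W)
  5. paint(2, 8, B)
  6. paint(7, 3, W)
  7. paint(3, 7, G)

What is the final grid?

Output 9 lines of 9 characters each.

Answer: BRRRBBBBB
BRRRBBBBB
BRRWWWWGB
BBBWWWWGB
BBBBBBBBB
BBBBBBBBB
BBBBBBBWB
BBBWBBBBB
BWWBWBBBB

Derivation:
After op 1 fill(6,8,B) [63 cells changed]:
BRRRBBBBB
BRRRBBBBB
BRRWWWWBB
BBBWWWWBB
BBBBBBBBB
BBBBBBBBB
BBBBBBBBB
BBBBBBBBB
BWWBBBBBB
After op 2 paint(2,7,G):
BRRRBBBBB
BRRRBBBBB
BRRWWWWGB
BBBWWWWBB
BBBBBBBBB
BBBBBBBBB
BBBBBBBBB
BBBBBBBBB
BWWBBBBBB
After op 3 paint(8,4,W):
BRRRBBBBB
BRRRBBBBB
BRRWWWWGB
BBBWWWWBB
BBBBBBBBB
BBBBBBBBB
BBBBBBBBB
BBBBBBBBB
BWWBWBBBB
After op 4 paint(6,7,W):
BRRRBBBBB
BRRRBBBBB
BRRWWWWGB
BBBWWWWBB
BBBBBBBBB
BBBBBBBBB
BBBBBBBWB
BBBBBBBBB
BWWBWBBBB
After op 5 paint(2,8,B):
BRRRBBBBB
BRRRBBBBB
BRRWWWWGB
BBBWWWWBB
BBBBBBBBB
BBBBBBBBB
BBBBBBBWB
BBBBBBBBB
BWWBWBBBB
After op 6 paint(7,3,W):
BRRRBBBBB
BRRRBBBBB
BRRWWWWGB
BBBWWWWBB
BBBBBBBBB
BBBBBBBBB
BBBBBBBWB
BBBWBBBBB
BWWBWBBBB
After op 7 paint(3,7,G):
BRRRBBBBB
BRRRBBBBB
BRRWWWWGB
BBBWWWWGB
BBBBBBBBB
BBBBBBBBB
BBBBBBBWB
BBBWBBBBB
BWWBWBBBB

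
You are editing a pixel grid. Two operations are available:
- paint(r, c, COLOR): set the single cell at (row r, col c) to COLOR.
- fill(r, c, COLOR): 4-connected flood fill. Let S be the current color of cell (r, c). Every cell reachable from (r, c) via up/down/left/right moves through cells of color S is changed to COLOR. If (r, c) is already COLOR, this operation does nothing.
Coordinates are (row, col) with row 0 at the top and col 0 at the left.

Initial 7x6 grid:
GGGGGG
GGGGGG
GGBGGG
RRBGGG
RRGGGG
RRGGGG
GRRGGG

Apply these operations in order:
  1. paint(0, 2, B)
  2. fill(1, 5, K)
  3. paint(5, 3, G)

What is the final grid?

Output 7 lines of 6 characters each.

Answer: KKBKKK
KKKKKK
KKBKKK
RRBKKK
RRKKKK
RRKGKK
GRRKKK

Derivation:
After op 1 paint(0,2,B):
GGBGGG
GGGGGG
GGBGGG
RRBGGG
RRGGGG
RRGGGG
GRRGGG
After op 2 fill(1,5,K) [30 cells changed]:
KKBKKK
KKKKKK
KKBKKK
RRBKKK
RRKKKK
RRKKKK
GRRKKK
After op 3 paint(5,3,G):
KKBKKK
KKKKKK
KKBKKK
RRBKKK
RRKKKK
RRKGKK
GRRKKK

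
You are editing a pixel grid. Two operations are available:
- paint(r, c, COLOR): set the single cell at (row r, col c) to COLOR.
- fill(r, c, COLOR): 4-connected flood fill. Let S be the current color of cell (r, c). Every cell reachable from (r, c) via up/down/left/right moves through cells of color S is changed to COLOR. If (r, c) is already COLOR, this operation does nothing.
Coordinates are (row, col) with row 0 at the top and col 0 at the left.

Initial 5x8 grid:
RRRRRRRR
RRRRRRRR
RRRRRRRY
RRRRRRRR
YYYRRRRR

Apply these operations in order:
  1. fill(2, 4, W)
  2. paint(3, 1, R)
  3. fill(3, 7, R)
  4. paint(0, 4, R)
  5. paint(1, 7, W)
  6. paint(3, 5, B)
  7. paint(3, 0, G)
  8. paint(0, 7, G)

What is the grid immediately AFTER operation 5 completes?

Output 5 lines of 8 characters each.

Answer: RRRRRRRR
RRRRRRRW
RRRRRRRY
RRRRRRRR
YYYRRRRR

Derivation:
After op 1 fill(2,4,W) [36 cells changed]:
WWWWWWWW
WWWWWWWW
WWWWWWWY
WWWWWWWW
YYYWWWWW
After op 2 paint(3,1,R):
WWWWWWWW
WWWWWWWW
WWWWWWWY
WRWWWWWW
YYYWWWWW
After op 3 fill(3,7,R) [35 cells changed]:
RRRRRRRR
RRRRRRRR
RRRRRRRY
RRRRRRRR
YYYRRRRR
After op 4 paint(0,4,R):
RRRRRRRR
RRRRRRRR
RRRRRRRY
RRRRRRRR
YYYRRRRR
After op 5 paint(1,7,W):
RRRRRRRR
RRRRRRRW
RRRRRRRY
RRRRRRRR
YYYRRRRR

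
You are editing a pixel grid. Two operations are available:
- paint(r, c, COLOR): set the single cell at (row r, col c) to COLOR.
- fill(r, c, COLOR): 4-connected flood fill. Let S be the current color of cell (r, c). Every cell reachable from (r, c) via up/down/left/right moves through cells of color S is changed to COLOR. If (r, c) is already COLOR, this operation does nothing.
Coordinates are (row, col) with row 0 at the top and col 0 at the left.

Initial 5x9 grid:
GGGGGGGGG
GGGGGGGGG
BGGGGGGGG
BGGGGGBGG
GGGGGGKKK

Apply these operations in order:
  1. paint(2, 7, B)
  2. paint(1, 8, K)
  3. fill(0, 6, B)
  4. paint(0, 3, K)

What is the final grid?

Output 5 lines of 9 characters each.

After op 1 paint(2,7,B):
GGGGGGGGG
GGGGGGGGG
BGGGGGGBG
BGGGGGBGG
GGGGGGKKK
After op 2 paint(1,8,K):
GGGGGGGGG
GGGGGGGGK
BGGGGGGBG
BGGGGGBGG
GGGGGGKKK
After op 3 fill(0,6,B) [34 cells changed]:
BBBBBBBBB
BBBBBBBBK
BBBBBBBBG
BBBBBBBGG
BBBBBBKKK
After op 4 paint(0,3,K):
BBBKBBBBB
BBBBBBBBK
BBBBBBBBG
BBBBBBBGG
BBBBBBKKK

Answer: BBBKBBBBB
BBBBBBBBK
BBBBBBBBG
BBBBBBBGG
BBBBBBKKK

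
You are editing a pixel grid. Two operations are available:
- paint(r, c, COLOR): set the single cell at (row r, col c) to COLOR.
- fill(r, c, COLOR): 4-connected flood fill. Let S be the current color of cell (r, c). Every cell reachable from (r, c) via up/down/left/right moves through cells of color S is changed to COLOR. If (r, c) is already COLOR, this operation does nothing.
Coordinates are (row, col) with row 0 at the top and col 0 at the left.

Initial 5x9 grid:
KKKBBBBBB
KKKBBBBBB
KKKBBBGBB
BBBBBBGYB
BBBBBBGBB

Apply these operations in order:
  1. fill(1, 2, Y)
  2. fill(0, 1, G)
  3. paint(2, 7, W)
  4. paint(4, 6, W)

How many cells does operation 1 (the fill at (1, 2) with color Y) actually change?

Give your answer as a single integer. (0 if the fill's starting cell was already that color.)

After op 1 fill(1,2,Y) [9 cells changed]:
YYYBBBBBB
YYYBBBBBB
YYYBBBGBB
BBBBBBGYB
BBBBBBGBB

Answer: 9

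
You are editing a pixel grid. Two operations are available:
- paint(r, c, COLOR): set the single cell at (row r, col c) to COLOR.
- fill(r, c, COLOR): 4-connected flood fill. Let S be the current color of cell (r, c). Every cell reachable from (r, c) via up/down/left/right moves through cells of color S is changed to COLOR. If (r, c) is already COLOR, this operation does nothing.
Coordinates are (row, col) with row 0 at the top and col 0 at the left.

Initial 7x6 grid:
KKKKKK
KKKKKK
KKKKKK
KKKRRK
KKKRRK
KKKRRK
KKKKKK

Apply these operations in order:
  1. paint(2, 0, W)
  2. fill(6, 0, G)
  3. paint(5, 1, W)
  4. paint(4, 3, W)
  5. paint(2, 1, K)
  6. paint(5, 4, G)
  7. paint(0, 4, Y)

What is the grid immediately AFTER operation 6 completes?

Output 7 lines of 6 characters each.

Answer: GGGGGG
GGGGGG
WKGGGG
GGGRRG
GGGWRG
GWGRGG
GGGGGG

Derivation:
After op 1 paint(2,0,W):
KKKKKK
KKKKKK
WKKKKK
KKKRRK
KKKRRK
KKKRRK
KKKKKK
After op 2 fill(6,0,G) [35 cells changed]:
GGGGGG
GGGGGG
WGGGGG
GGGRRG
GGGRRG
GGGRRG
GGGGGG
After op 3 paint(5,1,W):
GGGGGG
GGGGGG
WGGGGG
GGGRRG
GGGRRG
GWGRRG
GGGGGG
After op 4 paint(4,3,W):
GGGGGG
GGGGGG
WGGGGG
GGGRRG
GGGWRG
GWGRRG
GGGGGG
After op 5 paint(2,1,K):
GGGGGG
GGGGGG
WKGGGG
GGGRRG
GGGWRG
GWGRRG
GGGGGG
After op 6 paint(5,4,G):
GGGGGG
GGGGGG
WKGGGG
GGGRRG
GGGWRG
GWGRGG
GGGGGG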